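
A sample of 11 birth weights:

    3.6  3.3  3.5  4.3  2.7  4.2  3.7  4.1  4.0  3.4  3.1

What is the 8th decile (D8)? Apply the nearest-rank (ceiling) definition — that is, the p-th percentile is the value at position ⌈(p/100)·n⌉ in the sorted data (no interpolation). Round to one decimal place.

4.1

Sorted: 2.7, 3.1, 3.3, 3.4, 3.5, 3.6, 3.7, 4.0, 4.1, 4.2, 4.3.
n = 11.
Position = ⌈80/100 · 11⌉ = ⌈8.8⌉ = 9.
The value at rank 9 is 4.1.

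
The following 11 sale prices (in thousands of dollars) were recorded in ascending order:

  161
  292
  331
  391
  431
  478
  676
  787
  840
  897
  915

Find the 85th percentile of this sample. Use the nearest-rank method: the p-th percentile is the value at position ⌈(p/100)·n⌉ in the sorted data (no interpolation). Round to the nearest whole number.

897

n = 11.
Position = ⌈85/100 · 11⌉ = ⌈9.35⌉ = 10.
The value at rank 10 is 897.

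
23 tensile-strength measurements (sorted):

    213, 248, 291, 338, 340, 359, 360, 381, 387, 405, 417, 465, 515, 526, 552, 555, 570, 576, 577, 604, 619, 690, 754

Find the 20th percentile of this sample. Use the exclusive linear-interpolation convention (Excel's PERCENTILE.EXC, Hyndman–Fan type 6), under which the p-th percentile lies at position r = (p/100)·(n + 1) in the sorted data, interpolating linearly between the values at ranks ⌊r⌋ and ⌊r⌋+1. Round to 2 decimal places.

n = 23.
r = (20/100)·(23 + 1) = 4.8.
Rank 4 is 338 and rank 5 is 340.
Interpolate: 338 + 0.8·(340 − 338) = 338 + 0.8·2 = 339.6.

339.60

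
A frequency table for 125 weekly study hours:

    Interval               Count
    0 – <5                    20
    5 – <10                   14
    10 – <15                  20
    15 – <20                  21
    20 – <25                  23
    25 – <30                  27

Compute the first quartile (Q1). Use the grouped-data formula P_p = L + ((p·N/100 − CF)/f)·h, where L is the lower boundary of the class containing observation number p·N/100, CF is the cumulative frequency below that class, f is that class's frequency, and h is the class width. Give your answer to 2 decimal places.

9.02

N = 125; target position k = 25/100 · 125 = 31.25.
Cumulative frequencies: 20, 34, 54, 75, 98, 125.
Observation 31.25 falls in the class 5 – <10.
L = 5, CF = 20, f = 14, h = 5.
P25 = 5 + ((31.25 − 20)/14)·5 = 5 + 4.01786 = 9.01786.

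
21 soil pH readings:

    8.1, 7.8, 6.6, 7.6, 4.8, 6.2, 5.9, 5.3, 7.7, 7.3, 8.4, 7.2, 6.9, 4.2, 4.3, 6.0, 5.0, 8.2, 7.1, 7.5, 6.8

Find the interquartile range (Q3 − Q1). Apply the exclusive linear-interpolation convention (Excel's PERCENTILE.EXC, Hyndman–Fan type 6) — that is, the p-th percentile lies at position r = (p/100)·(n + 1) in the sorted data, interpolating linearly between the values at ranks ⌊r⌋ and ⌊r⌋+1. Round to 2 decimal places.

2.05

Sorted: 4.2, 4.3, 4.8, 5.0, 5.3, 5.9, 6.0, 6.2, 6.6, 6.8, 6.9, 7.1, 7.2, 7.3, 7.5, 7.6, 7.7, 7.8, 8.1, 8.2, 8.4.
n = 21.
P25: r = 5.5; ranks 5–6 are 5.3, 5.9; interpolating gives 5.6.
P75: r = 16.5; ranks 16–17 are 7.6, 7.7; interpolating gives 7.65.
Difference: 7.65 − 5.6 = 2.05.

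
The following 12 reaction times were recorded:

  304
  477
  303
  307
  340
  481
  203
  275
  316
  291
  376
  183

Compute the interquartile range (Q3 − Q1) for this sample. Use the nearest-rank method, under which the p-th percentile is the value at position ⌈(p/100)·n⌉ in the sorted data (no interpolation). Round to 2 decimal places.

65.00

Sorted: 183, 203, 275, 291, 303, 304, 307, 316, 340, 376, 477, 481.
n = 12.
P25: rank ⌈25/100·12⌉ = 3 → 275.
P75: rank ⌈75/100·12⌉ = 9 → 340.
Difference: 340 − 275 = 65.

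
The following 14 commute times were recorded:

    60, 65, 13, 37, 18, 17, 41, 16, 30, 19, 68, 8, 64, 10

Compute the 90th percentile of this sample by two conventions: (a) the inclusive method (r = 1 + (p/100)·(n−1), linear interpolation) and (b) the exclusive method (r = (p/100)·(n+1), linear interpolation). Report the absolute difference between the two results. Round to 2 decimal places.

Sorted: 8, 10, 13, 16, 17, 18, 19, 30, 37, 41, 60, 64, 65, 68.
n = 14.
(a) r = 12.7; between ranks 12 (64) and 13 (65): 64.7.
(b) r = 13.5; between ranks 13 (65) and 14 (68): 66.5.
|64.7 − 66.5| = 1.8.

1.80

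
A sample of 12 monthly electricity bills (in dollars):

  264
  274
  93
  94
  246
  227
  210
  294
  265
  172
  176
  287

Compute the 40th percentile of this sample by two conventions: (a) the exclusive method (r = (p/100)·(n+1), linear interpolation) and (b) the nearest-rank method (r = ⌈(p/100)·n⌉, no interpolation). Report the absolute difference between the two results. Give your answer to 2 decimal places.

3.40

Sorted: 93, 94, 172, 176, 210, 227, 246, 264, 265, 274, 287, 294.
n = 12.
(a) r = 5.2; between ranks 5 (210) and 6 (227): 213.4.
(b) the nearest-rank method: rank 5 → 210.
|213.4 − 210| = 3.4.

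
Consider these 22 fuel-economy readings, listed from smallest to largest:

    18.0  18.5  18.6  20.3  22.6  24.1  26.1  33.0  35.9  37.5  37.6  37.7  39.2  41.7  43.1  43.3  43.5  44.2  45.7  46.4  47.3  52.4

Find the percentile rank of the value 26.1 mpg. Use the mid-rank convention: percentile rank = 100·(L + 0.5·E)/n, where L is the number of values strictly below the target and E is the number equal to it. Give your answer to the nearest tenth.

29.5

Count below 26.1: L = 6; count equal: E = 1; n = 22.
Percentile rank = 100·(6 + 0.5·1)/22 = 100·6.5/22 = 29.55.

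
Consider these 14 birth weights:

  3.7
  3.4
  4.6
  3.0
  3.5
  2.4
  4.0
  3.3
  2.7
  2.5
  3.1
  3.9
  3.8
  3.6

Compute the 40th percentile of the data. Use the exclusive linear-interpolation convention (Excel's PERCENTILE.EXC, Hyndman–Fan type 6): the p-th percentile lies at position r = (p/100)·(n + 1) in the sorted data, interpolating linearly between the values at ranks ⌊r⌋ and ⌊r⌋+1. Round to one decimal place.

Sorted: 2.4, 2.5, 2.7, 3.0, 3.1, 3.3, 3.4, 3.5, 3.6, 3.7, 3.8, 3.9, 4.0, 4.6.
n = 14.
r = (40/100)·(14 + 1) = 6.
r is an integer, so P40 is the value at rank 6: 3.3.

3.3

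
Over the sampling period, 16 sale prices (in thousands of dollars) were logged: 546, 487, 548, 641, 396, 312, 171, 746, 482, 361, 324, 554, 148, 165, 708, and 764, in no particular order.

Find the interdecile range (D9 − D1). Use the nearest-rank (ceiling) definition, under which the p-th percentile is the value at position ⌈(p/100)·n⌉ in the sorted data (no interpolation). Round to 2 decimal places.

581.00

Sorted: 148, 165, 171, 312, 324, 361, 396, 482, 487, 546, 548, 554, 641, 708, 746, 764.
n = 16.
P10: rank ⌈10/100·16⌉ = 2 → 165.
P90: rank ⌈90/100·16⌉ = 15 → 746.
Difference: 746 − 165 = 581.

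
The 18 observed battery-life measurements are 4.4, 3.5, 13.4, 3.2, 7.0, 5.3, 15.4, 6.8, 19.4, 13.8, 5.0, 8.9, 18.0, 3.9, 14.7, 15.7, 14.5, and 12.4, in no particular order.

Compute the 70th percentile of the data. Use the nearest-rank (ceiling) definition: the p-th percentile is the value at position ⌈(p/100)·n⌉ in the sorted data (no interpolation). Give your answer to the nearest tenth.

14.5

Sorted: 3.2, 3.5, 3.9, 4.4, 5.0, 5.3, 6.8, 7.0, 8.9, 12.4, 13.4, 13.8, 14.5, 14.7, 15.4, 15.7, 18.0, 19.4.
n = 18.
Position = ⌈70/100 · 18⌉ = ⌈12.6⌉ = 13.
The value at rank 13 is 14.5.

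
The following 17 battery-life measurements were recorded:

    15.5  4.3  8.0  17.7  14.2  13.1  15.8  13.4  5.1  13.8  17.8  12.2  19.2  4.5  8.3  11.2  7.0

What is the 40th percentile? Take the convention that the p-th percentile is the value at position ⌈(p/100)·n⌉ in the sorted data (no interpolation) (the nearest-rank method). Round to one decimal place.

Sorted: 4.3, 4.5, 5.1, 7.0, 8.0, 8.3, 11.2, 12.2, 13.1, 13.4, 13.8, 14.2, 15.5, 15.8, 17.7, 17.8, 19.2.
n = 17.
Position = ⌈40/100 · 17⌉ = ⌈6.8⌉ = 7.
The value at rank 7 is 11.2.

11.2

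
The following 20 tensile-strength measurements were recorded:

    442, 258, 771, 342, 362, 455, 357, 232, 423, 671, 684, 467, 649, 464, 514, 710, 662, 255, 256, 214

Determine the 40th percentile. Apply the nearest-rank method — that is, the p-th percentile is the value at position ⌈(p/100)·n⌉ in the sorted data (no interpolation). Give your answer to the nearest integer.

Sorted: 214, 232, 255, 256, 258, 342, 357, 362, 423, 442, 455, 464, 467, 514, 649, 662, 671, 684, 710, 771.
n = 20.
Position = ⌈40/100 · 20⌉ = ⌈8⌉ = 8.
The value at rank 8 is 362.

362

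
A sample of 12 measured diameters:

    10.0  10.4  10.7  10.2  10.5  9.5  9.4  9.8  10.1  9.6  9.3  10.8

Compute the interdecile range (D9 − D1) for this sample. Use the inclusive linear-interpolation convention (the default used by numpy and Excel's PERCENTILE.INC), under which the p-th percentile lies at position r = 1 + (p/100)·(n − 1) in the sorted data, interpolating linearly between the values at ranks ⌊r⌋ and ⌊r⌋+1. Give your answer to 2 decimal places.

1.27

Sorted: 9.3, 9.4, 9.5, 9.6, 9.8, 10.0, 10.1, 10.2, 10.4, 10.5, 10.7, 10.8.
n = 12.
P10: r = 2.1; ranks 2–3 are 9.4, 9.5; interpolating gives 9.41.
P90: r = 10.9; ranks 10–11 are 10.5, 10.7; interpolating gives 10.68.
Difference: 10.68 − 9.41 = 1.27.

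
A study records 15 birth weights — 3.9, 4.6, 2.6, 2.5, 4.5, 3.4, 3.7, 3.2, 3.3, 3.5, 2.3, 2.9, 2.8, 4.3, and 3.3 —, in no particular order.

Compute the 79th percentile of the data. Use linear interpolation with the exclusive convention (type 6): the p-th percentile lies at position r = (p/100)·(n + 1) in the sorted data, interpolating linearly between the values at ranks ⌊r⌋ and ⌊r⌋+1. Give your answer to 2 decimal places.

4.16

Sorted: 2.3, 2.5, 2.6, 2.8, 2.9, 3.2, 3.3, 3.3, 3.4, 3.5, 3.7, 3.9, 4.3, 4.5, 4.6.
n = 15.
r = (79/100)·(15 + 1) = 12.64.
Rank 12 is 3.9 and rank 13 is 4.3.
Interpolate: 3.9 + 0.64·(4.3 − 3.9) = 3.9 + 0.64·0.4 = 4.156.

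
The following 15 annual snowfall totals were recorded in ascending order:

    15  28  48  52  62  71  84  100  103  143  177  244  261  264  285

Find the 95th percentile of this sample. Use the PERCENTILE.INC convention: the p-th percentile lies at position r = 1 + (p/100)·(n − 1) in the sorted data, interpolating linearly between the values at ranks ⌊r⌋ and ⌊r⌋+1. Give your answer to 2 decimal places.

n = 15.
r = 1 + (95/100)·(15 − 1) = 1 + 13.3 = 14.3.
Rank 14 is 264 and rank 15 is 285.
Interpolate: 264 + 0.3·(285 − 264) = 264 + 0.3·21 = 270.3.

270.30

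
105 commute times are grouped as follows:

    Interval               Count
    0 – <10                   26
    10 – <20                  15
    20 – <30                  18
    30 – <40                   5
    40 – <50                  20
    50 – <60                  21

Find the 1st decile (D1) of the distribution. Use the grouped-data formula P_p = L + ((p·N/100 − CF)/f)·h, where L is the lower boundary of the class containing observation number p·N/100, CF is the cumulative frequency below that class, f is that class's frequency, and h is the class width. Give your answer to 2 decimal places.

N = 105; target position k = 10/100 · 105 = 10.5.
Cumulative frequencies: 26, 41, 59, 64, 84, 105.
Observation 10.5 falls in the class 0 – <10.
L = 0, CF = 0, f = 26, h = 10.
P10 = 0 + ((10.5 − 0)/26)·10 = 0 + 4.03846 = 4.03846.

4.04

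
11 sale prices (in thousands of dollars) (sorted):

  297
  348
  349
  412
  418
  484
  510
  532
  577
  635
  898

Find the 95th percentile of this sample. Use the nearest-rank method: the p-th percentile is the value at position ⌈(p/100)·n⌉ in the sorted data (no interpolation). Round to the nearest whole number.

n = 11.
Position = ⌈95/100 · 11⌉ = ⌈10.45⌉ = 11.
The value at rank 11 is 898.

898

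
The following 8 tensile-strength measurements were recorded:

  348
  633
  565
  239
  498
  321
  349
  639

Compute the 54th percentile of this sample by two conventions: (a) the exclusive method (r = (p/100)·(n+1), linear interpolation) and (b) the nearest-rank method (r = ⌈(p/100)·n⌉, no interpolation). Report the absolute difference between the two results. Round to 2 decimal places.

Sorted: 239, 321, 348, 349, 498, 565, 633, 639.
n = 8.
(a) r = 4.86; between ranks 4 (349) and 5 (498): 477.14.
(b) the nearest-rank method: rank 5 → 498.
|477.14 − 498| = 20.86.

20.86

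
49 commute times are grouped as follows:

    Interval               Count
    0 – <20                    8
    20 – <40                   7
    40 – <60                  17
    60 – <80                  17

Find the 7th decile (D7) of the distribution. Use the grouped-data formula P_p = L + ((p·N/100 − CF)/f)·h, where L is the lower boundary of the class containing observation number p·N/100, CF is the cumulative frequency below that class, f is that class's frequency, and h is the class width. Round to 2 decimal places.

N = 49; target position k = 70/100 · 49 = 34.3.
Cumulative frequencies: 8, 15, 32, 49.
Observation 34.3 falls in the class 60 – <80.
L = 60, CF = 32, f = 17, h = 20.
P70 = 60 + ((34.3 − 32)/17)·20 = 60 + 2.70588 = 62.7059.

62.71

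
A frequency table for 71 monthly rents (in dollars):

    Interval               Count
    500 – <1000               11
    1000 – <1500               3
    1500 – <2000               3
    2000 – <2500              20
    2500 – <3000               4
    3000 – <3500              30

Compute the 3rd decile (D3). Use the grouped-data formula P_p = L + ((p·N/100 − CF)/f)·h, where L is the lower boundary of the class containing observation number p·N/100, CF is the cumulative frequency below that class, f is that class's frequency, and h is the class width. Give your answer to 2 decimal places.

2107.50

N = 71; target position k = 30/100 · 71 = 21.3.
Cumulative frequencies: 11, 14, 17, 37, 41, 71.
Observation 21.3 falls in the class 2000 – <2500.
L = 2000, CF = 17, f = 20, h = 500.
P30 = 2000 + ((21.3 − 17)/20)·500 = 2000 + 107.5 = 2107.5.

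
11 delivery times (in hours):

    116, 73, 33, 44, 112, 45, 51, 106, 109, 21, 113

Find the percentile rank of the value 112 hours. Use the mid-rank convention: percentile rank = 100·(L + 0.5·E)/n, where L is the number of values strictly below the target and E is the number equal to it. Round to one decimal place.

77.3

Sorted: 21, 33, 44, 45, 51, 73, 106, 109, 112, 113, 116.
Count below 112: L = 8; count equal: E = 1; n = 11.
Percentile rank = 100·(8 + 0.5·1)/11 = 100·8.5/11 = 77.27.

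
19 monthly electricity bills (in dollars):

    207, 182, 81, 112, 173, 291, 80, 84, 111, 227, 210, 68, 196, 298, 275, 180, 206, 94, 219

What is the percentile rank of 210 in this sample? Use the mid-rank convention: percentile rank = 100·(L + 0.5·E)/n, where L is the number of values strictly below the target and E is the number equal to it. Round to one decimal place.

Sorted: 68, 80, 81, 84, 94, 111, 112, 173, 180, 182, 196, 206, 207, 210, 219, 227, 275, 291, 298.
Count below 210: L = 13; count equal: E = 1; n = 19.
Percentile rank = 100·(13 + 0.5·1)/19 = 100·13.5/19 = 71.05.

71.1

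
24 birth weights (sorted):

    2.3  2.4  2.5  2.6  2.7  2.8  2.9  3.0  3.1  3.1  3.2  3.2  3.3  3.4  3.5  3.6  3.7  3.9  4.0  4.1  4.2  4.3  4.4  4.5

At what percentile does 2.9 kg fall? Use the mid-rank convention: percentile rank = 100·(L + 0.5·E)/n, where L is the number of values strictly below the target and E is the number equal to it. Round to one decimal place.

Count below 2.9: L = 6; count equal: E = 1; n = 24.
Percentile rank = 100·(6 + 0.5·1)/24 = 100·6.5/24 = 27.08.

27.1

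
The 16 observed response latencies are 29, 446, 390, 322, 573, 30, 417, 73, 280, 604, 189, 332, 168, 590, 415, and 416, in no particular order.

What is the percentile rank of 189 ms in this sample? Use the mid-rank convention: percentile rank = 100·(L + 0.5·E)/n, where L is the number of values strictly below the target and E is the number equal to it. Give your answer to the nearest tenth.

Sorted: 29, 30, 73, 168, 189, 280, 322, 332, 390, 415, 416, 417, 446, 573, 590, 604.
Count below 189: L = 4; count equal: E = 1; n = 16.
Percentile rank = 100·(4 + 0.5·1)/16 = 100·4.5/16 = 28.12.

28.1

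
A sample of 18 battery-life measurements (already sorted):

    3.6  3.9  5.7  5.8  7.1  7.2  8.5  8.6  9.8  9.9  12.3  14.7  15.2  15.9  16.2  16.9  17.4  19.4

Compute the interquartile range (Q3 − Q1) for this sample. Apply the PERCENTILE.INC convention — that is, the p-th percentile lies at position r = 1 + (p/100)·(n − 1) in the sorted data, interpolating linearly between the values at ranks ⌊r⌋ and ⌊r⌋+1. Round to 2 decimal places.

n = 18.
P25: r = 5.25; ranks 5–6 are 7.1, 7.2; interpolating gives 7.125.
P75: r = 13.75; ranks 13–14 are 15.2, 15.9; interpolating gives 15.725.
Difference: 15.725 − 7.125 = 8.6.

8.60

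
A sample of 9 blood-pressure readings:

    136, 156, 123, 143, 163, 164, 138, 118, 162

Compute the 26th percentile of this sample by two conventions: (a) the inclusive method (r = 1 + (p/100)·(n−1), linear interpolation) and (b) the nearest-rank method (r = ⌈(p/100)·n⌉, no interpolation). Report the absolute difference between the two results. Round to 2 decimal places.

Sorted: 118, 123, 136, 138, 143, 156, 162, 163, 164.
n = 9.
(a) r = 3.08; between ranks 3 (136) and 4 (138): 136.16.
(b) the nearest-rank method: rank 3 → 136.
|136.16 − 136| = 0.16.

0.16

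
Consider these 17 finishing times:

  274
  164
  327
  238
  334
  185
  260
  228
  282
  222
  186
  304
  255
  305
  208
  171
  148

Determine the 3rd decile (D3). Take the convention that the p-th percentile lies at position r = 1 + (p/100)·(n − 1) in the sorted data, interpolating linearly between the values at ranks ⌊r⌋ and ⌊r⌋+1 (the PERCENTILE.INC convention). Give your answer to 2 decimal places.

Sorted: 148, 164, 171, 185, 186, 208, 222, 228, 238, 255, 260, 274, 282, 304, 305, 327, 334.
n = 17.
r = 1 + (30/100)·(17 − 1) = 1 + 4.8 = 5.8.
Rank 5 is 186 and rank 6 is 208.
Interpolate: 186 + 0.8·(208 − 186) = 186 + 0.8·22 = 203.6.

203.60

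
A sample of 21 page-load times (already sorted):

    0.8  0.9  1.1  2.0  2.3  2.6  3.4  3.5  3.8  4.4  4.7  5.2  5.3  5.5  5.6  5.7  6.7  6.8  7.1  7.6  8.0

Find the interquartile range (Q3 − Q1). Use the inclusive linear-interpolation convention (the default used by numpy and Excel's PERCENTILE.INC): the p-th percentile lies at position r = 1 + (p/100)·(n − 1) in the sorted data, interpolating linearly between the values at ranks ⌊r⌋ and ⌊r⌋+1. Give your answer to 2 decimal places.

3.10

n = 21.
P25: r = 6 (integer) → 2.6.
P75: r = 16 (integer) → 5.7.
Difference: 5.7 − 2.6 = 3.1.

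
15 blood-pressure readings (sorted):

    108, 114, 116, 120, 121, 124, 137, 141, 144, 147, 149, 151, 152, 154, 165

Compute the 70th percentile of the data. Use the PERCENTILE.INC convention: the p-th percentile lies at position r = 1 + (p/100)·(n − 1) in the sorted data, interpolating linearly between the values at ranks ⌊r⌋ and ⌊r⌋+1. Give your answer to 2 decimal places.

n = 15.
r = 1 + (70/100)·(15 − 1) = 1 + 9.8 = 10.8.
Rank 10 is 147 and rank 11 is 149.
Interpolate: 147 + 0.8·(149 − 147) = 147 + 0.8·2 = 148.6.

148.60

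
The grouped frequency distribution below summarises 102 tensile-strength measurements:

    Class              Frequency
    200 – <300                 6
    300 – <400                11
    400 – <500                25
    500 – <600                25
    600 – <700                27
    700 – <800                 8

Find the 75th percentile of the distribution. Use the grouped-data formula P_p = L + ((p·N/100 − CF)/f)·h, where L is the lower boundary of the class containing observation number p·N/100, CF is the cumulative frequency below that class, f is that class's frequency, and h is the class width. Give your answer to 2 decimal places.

N = 102; target position k = 75/100 · 102 = 76.5.
Cumulative frequencies: 6, 17, 42, 67, 94, 102.
Observation 76.5 falls in the class 600 – <700.
L = 600, CF = 67, f = 27, h = 100.
P75 = 600 + ((76.5 − 67)/27)·100 = 600 + 35.1852 = 635.185.

635.19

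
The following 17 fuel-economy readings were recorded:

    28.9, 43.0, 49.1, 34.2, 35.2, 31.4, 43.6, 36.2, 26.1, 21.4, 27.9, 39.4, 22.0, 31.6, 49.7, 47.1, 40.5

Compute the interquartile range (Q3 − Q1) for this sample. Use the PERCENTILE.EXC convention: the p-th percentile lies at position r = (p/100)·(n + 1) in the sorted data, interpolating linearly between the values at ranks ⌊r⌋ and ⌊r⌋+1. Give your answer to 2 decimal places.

14.90

Sorted: 21.4, 22.0, 26.1, 27.9, 28.9, 31.4, 31.6, 34.2, 35.2, 36.2, 39.4, 40.5, 43.0, 43.6, 47.1, 49.1, 49.7.
n = 17.
P25: r = 4.5; ranks 4–5 are 27.9, 28.9; interpolating gives 28.4.
P75: r = 13.5; ranks 13–14 are 43.0, 43.6; interpolating gives 43.3.
Difference: 43.3 − 28.4 = 14.9.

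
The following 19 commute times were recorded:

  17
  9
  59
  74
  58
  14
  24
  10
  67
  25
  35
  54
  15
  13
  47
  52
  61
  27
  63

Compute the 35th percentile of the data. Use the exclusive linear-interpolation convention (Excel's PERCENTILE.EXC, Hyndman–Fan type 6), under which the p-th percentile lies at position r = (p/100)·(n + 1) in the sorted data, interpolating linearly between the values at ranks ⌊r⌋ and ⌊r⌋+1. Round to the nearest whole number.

24

Sorted: 9, 10, 13, 14, 15, 17, 24, 25, 27, 35, 47, 52, 54, 58, 59, 61, 63, 67, 74.
n = 19.
r = (35/100)·(19 + 1) = 7.
r is an integer, so P35 is the value at rank 7: 24.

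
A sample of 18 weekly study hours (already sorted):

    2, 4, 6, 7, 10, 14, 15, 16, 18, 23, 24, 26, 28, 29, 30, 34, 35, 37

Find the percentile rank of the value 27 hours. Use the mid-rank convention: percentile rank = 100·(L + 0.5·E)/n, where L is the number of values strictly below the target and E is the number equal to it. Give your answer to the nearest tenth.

66.7

Count below 27: L = 12; count equal: E = 0; n = 18.
Percentile rank = 100·(12 + 0.5·0)/18 = 100·12/18 = 66.67.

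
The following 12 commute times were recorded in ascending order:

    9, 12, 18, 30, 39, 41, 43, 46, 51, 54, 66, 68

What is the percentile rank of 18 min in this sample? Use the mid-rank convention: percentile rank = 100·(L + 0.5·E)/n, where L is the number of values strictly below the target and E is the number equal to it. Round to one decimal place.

Count below 18: L = 2; count equal: E = 1; n = 12.
Percentile rank = 100·(2 + 0.5·1)/12 = 100·2.5/12 = 20.83.

20.8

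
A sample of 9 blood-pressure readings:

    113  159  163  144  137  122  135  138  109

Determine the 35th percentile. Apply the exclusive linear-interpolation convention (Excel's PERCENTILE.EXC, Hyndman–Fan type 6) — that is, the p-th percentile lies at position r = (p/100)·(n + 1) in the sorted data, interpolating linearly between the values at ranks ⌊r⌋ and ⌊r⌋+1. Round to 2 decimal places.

Sorted: 109, 113, 122, 135, 137, 138, 144, 159, 163.
n = 9.
r = (35/100)·(9 + 1) = 3.5.
Rank 3 is 122 and rank 4 is 135.
Interpolate: 122 + 0.5·(135 − 122) = 122 + 0.5·13 = 128.5.

128.50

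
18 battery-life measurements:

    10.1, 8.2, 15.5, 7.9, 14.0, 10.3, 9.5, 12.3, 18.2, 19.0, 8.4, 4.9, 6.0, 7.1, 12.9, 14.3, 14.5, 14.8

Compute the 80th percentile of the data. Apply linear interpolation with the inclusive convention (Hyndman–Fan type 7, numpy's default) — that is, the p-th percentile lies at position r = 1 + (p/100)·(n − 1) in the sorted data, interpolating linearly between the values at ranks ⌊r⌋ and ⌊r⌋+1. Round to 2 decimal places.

14.68

Sorted: 4.9, 6.0, 7.1, 7.9, 8.2, 8.4, 9.5, 10.1, 10.3, 12.3, 12.9, 14.0, 14.3, 14.5, 14.8, 15.5, 18.2, 19.0.
n = 18.
r = 1 + (80/100)·(18 − 1) = 1 + 13.6 = 14.6.
Rank 14 is 14.5 and rank 15 is 14.8.
Interpolate: 14.5 + 0.6·(14.8 − 14.5) = 14.5 + 0.6·0.3 = 14.68.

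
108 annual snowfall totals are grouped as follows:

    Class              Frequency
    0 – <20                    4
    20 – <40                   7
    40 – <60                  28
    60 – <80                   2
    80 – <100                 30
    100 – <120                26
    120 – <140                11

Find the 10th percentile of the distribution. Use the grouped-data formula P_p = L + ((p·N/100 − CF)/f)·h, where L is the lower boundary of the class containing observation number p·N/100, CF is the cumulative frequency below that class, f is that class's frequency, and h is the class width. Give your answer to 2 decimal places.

N = 108; target position k = 10/100 · 108 = 10.8.
Cumulative frequencies: 4, 11, 39, 41, 71, 97, 108.
Observation 10.8 falls in the class 20 – <40.
L = 20, CF = 4, f = 7, h = 20.
P10 = 20 + ((10.8 − 4)/7)·20 = 20 + 19.4286 = 39.4286.

39.43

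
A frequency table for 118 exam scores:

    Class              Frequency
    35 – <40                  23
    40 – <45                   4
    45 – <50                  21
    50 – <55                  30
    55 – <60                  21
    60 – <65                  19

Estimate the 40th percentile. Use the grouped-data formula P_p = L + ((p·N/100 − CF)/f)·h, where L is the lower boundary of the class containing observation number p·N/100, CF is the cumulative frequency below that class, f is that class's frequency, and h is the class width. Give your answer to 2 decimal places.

49.81

N = 118; target position k = 40/100 · 118 = 47.2.
Cumulative frequencies: 23, 27, 48, 78, 99, 118.
Observation 47.2 falls in the class 45 – <50.
L = 45, CF = 27, f = 21, h = 5.
P40 = 45 + ((47.2 − 27)/21)·5 = 45 + 4.80952 = 49.8095.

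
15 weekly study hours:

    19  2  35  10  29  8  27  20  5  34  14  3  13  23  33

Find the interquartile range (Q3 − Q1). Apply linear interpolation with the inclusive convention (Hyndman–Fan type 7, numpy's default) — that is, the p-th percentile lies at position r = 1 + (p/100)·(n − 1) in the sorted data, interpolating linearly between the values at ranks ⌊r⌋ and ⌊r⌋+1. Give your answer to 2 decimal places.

19.00

Sorted: 2, 3, 5, 8, 10, 13, 14, 19, 20, 23, 27, 29, 33, 34, 35.
n = 15.
P25: r = 4.5; ranks 4–5 are 8, 10; interpolating gives 9.
P75: r = 11.5; ranks 11–12 are 27, 29; interpolating gives 28.
Difference: 28 − 9 = 19.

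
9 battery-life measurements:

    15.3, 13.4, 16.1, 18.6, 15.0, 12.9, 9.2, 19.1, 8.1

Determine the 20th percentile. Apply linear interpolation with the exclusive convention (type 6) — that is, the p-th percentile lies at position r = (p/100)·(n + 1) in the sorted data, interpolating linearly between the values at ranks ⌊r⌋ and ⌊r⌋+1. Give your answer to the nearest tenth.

Sorted: 8.1, 9.2, 12.9, 13.4, 15.0, 15.3, 16.1, 18.6, 19.1.
n = 9.
r = (20/100)·(9 + 1) = 2.
r is an integer, so P20 is the value at rank 2: 9.2.

9.2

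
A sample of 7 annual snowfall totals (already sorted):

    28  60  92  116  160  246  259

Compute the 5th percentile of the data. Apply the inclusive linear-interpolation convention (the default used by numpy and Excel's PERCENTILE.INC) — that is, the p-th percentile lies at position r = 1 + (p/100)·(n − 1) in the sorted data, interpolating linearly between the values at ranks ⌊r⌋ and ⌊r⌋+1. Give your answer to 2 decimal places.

n = 7.
r = 1 + (5/100)·(7 − 1) = 1 + 0.3 = 1.3.
Rank 1 is 28 and rank 2 is 60.
Interpolate: 28 + 0.3·(60 − 28) = 28 + 0.3·32 = 37.6.

37.60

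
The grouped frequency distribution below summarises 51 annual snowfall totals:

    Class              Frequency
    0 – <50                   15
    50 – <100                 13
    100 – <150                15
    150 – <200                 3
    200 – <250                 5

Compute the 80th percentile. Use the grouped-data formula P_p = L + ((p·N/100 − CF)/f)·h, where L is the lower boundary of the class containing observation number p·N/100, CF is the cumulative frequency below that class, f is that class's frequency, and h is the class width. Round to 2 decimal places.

142.67

N = 51; target position k = 80/100 · 51 = 40.8.
Cumulative frequencies: 15, 28, 43, 46, 51.
Observation 40.8 falls in the class 100 – <150.
L = 100, CF = 28, f = 15, h = 50.
P80 = 100 + ((40.8 − 28)/15)·50 = 100 + 42.6667 = 142.667.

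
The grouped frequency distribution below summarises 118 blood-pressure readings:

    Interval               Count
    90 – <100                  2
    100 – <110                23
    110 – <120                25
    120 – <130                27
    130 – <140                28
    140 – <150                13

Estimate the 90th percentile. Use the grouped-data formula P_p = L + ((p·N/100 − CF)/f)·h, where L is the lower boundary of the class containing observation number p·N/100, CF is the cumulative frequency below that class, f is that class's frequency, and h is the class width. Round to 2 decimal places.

N = 118; target position k = 90/100 · 118 = 106.2.
Cumulative frequencies: 2, 25, 50, 77, 105, 118.
Observation 106.2 falls in the class 140 – <150.
L = 140, CF = 105, f = 13, h = 10.
P90 = 140 + ((106.2 − 105)/13)·10 = 140 + 0.923077 = 140.923.

140.92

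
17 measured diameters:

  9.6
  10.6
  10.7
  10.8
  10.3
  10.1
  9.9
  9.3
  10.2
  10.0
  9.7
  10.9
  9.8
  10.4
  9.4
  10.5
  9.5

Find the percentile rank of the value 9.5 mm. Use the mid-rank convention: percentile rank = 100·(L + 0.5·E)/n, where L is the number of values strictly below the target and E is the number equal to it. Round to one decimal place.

Sorted: 9.3, 9.4, 9.5, 9.6, 9.7, 9.8, 9.9, 10.0, 10.1, 10.2, 10.3, 10.4, 10.5, 10.6, 10.7, 10.8, 10.9.
Count below 9.5: L = 2; count equal: E = 1; n = 17.
Percentile rank = 100·(2 + 0.5·1)/17 = 100·2.5/17 = 14.71.

14.7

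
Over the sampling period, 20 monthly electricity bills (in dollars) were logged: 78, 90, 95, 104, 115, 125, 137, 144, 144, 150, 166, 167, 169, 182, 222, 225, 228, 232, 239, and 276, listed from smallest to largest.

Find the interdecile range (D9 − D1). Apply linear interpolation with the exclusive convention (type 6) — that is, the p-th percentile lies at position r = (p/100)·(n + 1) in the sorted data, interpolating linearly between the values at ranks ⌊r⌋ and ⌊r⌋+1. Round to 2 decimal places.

147.80

n = 20.
P10: r = 2.1; ranks 2–3 are 90, 95; interpolating gives 90.5.
P90: r = 18.9; ranks 18–19 are 232, 239; interpolating gives 238.3.
Difference: 238.3 − 90.5 = 147.8.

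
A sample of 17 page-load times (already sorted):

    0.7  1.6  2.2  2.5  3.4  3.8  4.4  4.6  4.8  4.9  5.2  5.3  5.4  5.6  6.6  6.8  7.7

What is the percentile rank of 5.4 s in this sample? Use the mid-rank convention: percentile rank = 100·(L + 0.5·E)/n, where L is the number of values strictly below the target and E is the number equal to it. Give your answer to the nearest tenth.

73.5

Count below 5.4: L = 12; count equal: E = 1; n = 17.
Percentile rank = 100·(12 + 0.5·1)/17 = 100·12.5/17 = 73.53.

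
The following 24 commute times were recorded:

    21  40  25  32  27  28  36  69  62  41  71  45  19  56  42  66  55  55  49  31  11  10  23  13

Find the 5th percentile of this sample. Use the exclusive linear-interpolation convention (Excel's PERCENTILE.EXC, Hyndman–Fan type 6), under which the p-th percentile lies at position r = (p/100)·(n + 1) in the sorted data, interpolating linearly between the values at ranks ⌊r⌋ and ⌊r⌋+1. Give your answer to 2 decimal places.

Sorted: 10, 11, 13, 19, 21, 23, 25, 27, 28, 31, 32, 36, 40, 41, 42, 45, 49, 55, 55, 56, 62, 66, 69, 71.
n = 24.
r = (5/100)·(24 + 1) = 1.25.
Rank 1 is 10 and rank 2 is 11.
Interpolate: 10 + 0.25·(11 − 10) = 10 + 0.25·1 = 10.25.

10.25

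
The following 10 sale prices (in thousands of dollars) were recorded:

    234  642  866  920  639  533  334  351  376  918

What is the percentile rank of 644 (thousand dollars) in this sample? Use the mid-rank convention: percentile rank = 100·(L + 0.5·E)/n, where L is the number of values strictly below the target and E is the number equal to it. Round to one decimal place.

70.0

Sorted: 234, 334, 351, 376, 533, 639, 642, 866, 918, 920.
Count below 644: L = 7; count equal: E = 0; n = 10.
Percentile rank = 100·(7 + 0.5·0)/10 = 100·7/10 = 70.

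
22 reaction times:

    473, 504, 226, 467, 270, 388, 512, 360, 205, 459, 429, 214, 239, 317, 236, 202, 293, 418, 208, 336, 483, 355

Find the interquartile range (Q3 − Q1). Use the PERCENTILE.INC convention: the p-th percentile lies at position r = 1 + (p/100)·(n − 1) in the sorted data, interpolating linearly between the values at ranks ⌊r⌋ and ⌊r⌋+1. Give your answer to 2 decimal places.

Sorted: 202, 205, 208, 214, 226, 236, 239, 270, 293, 317, 336, 355, 360, 388, 418, 429, 459, 467, 473, 483, 504, 512.
n = 22.
P25: r = 6.25; ranks 6–7 are 236, 239; interpolating gives 236.75.
P75: r = 16.75; ranks 16–17 are 429, 459; interpolating gives 451.5.
Difference: 451.5 − 236.75 = 214.75.

214.75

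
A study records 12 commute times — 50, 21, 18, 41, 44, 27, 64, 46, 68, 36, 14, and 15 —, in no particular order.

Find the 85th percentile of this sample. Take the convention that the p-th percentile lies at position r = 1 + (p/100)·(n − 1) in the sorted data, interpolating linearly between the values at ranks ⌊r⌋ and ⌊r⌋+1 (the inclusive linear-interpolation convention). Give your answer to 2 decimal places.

54.90

Sorted: 14, 15, 18, 21, 27, 36, 41, 44, 46, 50, 64, 68.
n = 12.
r = 1 + (85/100)·(12 − 1) = 1 + 9.35 = 10.35.
Rank 10 is 50 and rank 11 is 64.
Interpolate: 50 + 0.35·(64 − 50) = 50 + 0.35·14 = 54.9.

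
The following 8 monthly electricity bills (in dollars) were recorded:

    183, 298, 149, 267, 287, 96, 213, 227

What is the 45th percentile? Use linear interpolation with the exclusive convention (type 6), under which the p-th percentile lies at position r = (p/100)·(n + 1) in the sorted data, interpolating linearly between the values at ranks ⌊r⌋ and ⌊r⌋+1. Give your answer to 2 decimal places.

Sorted: 96, 149, 183, 213, 227, 267, 287, 298.
n = 8.
r = (45/100)·(8 + 1) = 4.05.
Rank 4 is 213 and rank 5 is 227.
Interpolate: 213 + 0.05·(227 − 213) = 213 + 0.05·14 = 213.7.

213.70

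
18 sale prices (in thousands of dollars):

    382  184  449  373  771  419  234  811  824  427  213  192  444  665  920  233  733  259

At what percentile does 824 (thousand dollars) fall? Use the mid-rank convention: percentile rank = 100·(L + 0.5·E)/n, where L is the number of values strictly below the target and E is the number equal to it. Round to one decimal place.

Sorted: 184, 192, 213, 233, 234, 259, 373, 382, 419, 427, 444, 449, 665, 733, 771, 811, 824, 920.
Count below 824: L = 16; count equal: E = 1; n = 18.
Percentile rank = 100·(16 + 0.5·1)/18 = 100·16.5/18 = 91.67.

91.7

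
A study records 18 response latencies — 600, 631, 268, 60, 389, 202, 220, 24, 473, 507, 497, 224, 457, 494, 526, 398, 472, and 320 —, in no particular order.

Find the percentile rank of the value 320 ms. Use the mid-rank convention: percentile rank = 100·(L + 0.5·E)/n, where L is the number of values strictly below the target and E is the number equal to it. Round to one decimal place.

36.1

Sorted: 24, 60, 202, 220, 224, 268, 320, 389, 398, 457, 472, 473, 494, 497, 507, 526, 600, 631.
Count below 320: L = 6; count equal: E = 1; n = 18.
Percentile rank = 100·(6 + 0.5·1)/18 = 100·6.5/18 = 36.11.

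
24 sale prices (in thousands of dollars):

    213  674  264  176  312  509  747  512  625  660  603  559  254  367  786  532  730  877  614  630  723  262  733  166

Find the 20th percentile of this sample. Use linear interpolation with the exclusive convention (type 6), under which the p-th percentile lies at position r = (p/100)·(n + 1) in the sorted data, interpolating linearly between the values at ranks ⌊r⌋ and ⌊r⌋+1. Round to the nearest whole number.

Sorted: 166, 176, 213, 254, 262, 264, 312, 367, 509, 512, 532, 559, 603, 614, 625, 630, 660, 674, 723, 730, 733, 747, 786, 877.
n = 24.
r = (20/100)·(24 + 1) = 5.
r is an integer, so P20 is the value at rank 5: 262.

262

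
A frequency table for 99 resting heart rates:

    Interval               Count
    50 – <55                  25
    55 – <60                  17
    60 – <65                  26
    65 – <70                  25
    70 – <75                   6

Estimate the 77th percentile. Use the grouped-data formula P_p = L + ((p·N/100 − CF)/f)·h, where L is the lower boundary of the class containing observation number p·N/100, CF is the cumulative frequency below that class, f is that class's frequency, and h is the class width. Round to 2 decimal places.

66.65

N = 99; target position k = 77/100 · 99 = 76.23.
Cumulative frequencies: 25, 42, 68, 93, 99.
Observation 76.23 falls in the class 65 – <70.
L = 65, CF = 68, f = 25, h = 5.
P77 = 65 + ((76.23 − 68)/25)·5 = 65 + 1.646 = 66.646.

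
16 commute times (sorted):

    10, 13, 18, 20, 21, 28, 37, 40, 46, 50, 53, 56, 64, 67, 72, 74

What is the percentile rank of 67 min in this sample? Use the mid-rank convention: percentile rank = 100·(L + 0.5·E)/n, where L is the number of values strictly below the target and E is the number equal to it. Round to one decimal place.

84.4

Count below 67: L = 13; count equal: E = 1; n = 16.
Percentile rank = 100·(13 + 0.5·1)/16 = 100·13.5/16 = 84.38.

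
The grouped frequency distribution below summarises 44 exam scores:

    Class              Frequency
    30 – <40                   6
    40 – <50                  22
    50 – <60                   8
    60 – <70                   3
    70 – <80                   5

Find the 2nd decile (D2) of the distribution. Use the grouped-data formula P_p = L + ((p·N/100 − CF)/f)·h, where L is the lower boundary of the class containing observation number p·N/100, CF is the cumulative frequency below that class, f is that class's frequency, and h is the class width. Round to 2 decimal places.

41.27

N = 44; target position k = 20/100 · 44 = 8.8.
Cumulative frequencies: 6, 28, 36, 39, 44.
Observation 8.8 falls in the class 40 – <50.
L = 40, CF = 6, f = 22, h = 10.
P20 = 40 + ((8.8 − 6)/22)·10 = 40 + 1.27273 = 41.2727.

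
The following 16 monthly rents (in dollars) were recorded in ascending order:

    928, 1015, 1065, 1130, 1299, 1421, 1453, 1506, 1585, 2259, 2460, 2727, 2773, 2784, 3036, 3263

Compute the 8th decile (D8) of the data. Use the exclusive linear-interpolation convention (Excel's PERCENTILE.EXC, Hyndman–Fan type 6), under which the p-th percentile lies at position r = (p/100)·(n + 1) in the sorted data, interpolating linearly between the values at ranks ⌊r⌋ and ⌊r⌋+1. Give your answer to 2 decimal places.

n = 16.
r = (80/100)·(16 + 1) = 13.6.
Rank 13 is 2773 and rank 14 is 2784.
Interpolate: 2773 + 0.6·(2784 − 2773) = 2773 + 0.6·11 = 2779.6.

2779.60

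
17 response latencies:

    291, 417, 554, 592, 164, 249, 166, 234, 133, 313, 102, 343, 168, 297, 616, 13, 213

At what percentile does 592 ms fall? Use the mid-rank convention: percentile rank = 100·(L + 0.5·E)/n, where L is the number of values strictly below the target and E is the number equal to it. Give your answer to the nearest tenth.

91.2

Sorted: 13, 102, 133, 164, 166, 168, 213, 234, 249, 291, 297, 313, 343, 417, 554, 592, 616.
Count below 592: L = 15; count equal: E = 1; n = 17.
Percentile rank = 100·(15 + 0.5·1)/17 = 100·15.5/17 = 91.18.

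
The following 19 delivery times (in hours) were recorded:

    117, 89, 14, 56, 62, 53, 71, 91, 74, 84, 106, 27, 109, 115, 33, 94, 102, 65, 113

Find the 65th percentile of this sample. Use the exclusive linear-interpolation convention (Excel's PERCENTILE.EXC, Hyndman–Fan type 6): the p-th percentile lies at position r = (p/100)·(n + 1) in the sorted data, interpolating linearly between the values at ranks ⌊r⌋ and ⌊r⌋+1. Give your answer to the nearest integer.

Sorted: 14, 27, 33, 53, 56, 62, 65, 71, 74, 84, 89, 91, 94, 102, 106, 109, 113, 115, 117.
n = 19.
r = (65/100)·(19 + 1) = 13.
r is an integer, so P65 is the value at rank 13: 94.

94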